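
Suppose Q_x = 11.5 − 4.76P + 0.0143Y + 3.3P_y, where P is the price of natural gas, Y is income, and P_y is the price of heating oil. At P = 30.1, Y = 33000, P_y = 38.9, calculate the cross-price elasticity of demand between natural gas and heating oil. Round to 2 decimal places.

Evaluating quantity at (P, Y, P_y) gives Q_x = 11.5 − 4.76(30.1) + 0.0143(33000) + 3.3(38.9) = 11.5 − 143.276 + 471.9 + 128.37 = 468.494.
∂Q_x/∂P_y = +3.3, so E_xy = 3.3·(38.9/468.494) ≈ 0.27.
E_xy > 0: the goods are substitutes.

0.27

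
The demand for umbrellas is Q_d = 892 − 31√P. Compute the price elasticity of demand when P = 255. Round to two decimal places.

At P = 255, Q_d = 396.9697.
dQ_d/dP = −31/(2√P) = −31/(2·15.9687).
Point elasticity E = (dQ_d/dP)·(P/Q_d) = -0.9706 × 255/396.9697 ≈ -0.62.
|E| < 1, so demand is inelastic at this price.

-0.62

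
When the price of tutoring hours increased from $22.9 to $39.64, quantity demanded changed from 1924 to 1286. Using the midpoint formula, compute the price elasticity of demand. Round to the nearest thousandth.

%ΔQ = (1286 − 1924)/[(1924 + 1286)/2] = -638/1605 ≈ -0.3975.
%Δp = (39.64 − 22.9)/[(22.9 + 39.64)/2] = 16.74/31.27 ≈ 0.5353.
Arc elasticity E = %ΔQ/%Δp ≈ -0.3975/0.5353 ≈ -0.743.
|E| < 1: demand is inelastic over this range.

-0.743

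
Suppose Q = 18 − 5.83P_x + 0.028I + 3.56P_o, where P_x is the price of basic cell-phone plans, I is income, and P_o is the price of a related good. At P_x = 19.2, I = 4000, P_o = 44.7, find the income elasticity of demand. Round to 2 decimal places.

0.63

Substituting, Q = 18 − 5.83(19.2) + 0.028(4000) + 3.56(44.7) = 18 − 111.936 + 112 + 159.132 = 177.196.
∂Q/∂I = +0.028, so E_I = 0.028·(4000/177.196) ≈ 0.63.
E_I ∈ (0,1): normal good (necessity).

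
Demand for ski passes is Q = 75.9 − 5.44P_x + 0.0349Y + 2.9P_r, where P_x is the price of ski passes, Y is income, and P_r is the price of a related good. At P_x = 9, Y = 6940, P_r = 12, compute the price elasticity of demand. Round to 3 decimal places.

-0.161

At the given point, Q = 75.9 − 5.44(9) + 0.0349(6940) + 2.9(12) = 75.9 − 48.96 + 242.206 + 34.8 = 303.946.
∂Q/∂P_x = −5.44, so E_p = (−5.44)·(9/303.946) ≈ -0.161.
|E_p| < 1: demand is inelastic.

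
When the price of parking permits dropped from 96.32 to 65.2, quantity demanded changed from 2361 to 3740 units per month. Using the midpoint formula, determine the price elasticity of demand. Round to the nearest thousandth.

-1.173

%Δq = (3740 − 2361)/[(2361 + 3740)/2] = 1379/3050.5 ≈ 0.4521.
%ΔP = (65.2 − 96.32)/[(96.32 + 65.2)/2] = -31.12/80.76 ≈ -0.3853.
Arc elasticity E = %Δq/%ΔP ≈ 0.4521/-0.3853 ≈ -1.173.
|E| > 1: demand is elastic over this range.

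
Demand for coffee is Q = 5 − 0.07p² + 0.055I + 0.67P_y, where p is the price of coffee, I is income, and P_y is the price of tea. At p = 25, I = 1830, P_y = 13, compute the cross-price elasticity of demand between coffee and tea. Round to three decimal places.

First evaluate Q: 5 − 0.07(25)² + 0.055(1830) + 0.67(13) = 5 − 43.75 + 100.65 + 8.71 = 70.61.
∂Q/∂P_y = +0.67, so E_xy = 0.67·(13/70.61) ≈ 0.123.
E_xy > 0: the goods are substitutes.

0.123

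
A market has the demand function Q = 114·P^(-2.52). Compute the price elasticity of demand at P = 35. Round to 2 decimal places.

For a Cobb–Douglas (constant-elasticity) form Q = A·P^α·…, the elasticity with respect to P equals the exponent α at every point.
Here the exponent on P is -2.52, so the price elasticity of demand is -2.52.

-2.52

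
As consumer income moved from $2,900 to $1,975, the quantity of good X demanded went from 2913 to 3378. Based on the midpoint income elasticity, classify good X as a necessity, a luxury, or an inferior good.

inferior

%ΔQ = (3378 − 2913)/[(2913+3378)/2] = 465/3145.5 ≈ 0.1478.
%ΔY = (1,975 − 2,900)/[(2,900+1,975)/2] = -925/2437.5 ≈ -0.3795.
E_I = %ΔQ/%ΔY ≈ -0.390.
E_I < 0: inferior good.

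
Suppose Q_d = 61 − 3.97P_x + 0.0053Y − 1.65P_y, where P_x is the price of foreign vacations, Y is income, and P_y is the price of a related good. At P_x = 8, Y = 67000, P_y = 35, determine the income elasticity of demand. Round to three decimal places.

Substituting, Q_d = 61 − 3.97(8) + 0.0053(67000) − 1.65(35) = 61 − 31.76 + 355.1 − 57.75 = 326.59.
∂Q_d/∂Y = +0.0053, so E_I = 0.0053·(67000/326.59) ≈ 1.087.
E_I > 1: normal good (luxury).

1.087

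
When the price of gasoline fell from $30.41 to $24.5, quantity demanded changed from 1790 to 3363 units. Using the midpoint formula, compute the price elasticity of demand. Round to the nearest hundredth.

%ΔQ = (3363 − 1790)/[(1790 + 3363)/2] = 1573/2576.5 ≈ 0.6105.
%Δp = (24.5 − 30.41)/[(30.41 + 24.5)/2] = -5.91/27.455 ≈ -0.2153.
Arc elasticity E = %ΔQ/%Δp ≈ 0.6105/-0.2153 ≈ -2.84.
|E| > 1: demand is elastic over this range.

-2.84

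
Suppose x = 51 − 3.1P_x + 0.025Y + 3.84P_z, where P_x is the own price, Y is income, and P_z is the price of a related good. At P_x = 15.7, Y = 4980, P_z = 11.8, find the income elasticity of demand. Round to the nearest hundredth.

Substituting, x = 51 − 3.1(15.7) + 0.025(4980) + 3.84(11.8) = 51 − 48.67 + 124.5 + 45.312 = 172.142.
∂x/∂Y = +0.025, so E_I = 0.025·(4980/172.142) ≈ 0.72.
E_I ∈ (0,1): normal good (necessity).

0.72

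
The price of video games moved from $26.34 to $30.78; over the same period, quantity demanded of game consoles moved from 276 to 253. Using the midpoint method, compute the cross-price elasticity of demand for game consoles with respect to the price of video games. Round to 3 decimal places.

-0.559

%ΔQ_x = (253 − 276)/[(276+253)/2] = -23/264.5 ≈ -0.0870.
%ΔP_y = (30.78 − 26.34)/[(26.34+30.78)/2] ≈ 0.1555.
E_xy = -0.0870/0.1555 ≈ -0.559.
E_xy < 0, so game consoles and video games are complements.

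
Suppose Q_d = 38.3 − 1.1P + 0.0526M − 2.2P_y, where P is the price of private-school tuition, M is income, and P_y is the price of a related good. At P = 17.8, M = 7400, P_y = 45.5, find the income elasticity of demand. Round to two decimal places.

1.26

First evaluate Q_d: 38.3 − 1.1(17.8) + 0.0526(7400) − 2.2(45.5) = 38.3 − 19.58 + 389.24 − 100.1 = 307.86.
∂Q_d/∂M = +0.0526, so E_I = 0.0526·(7400/307.86) ≈ 1.26.
E_I > 1: normal good (luxury).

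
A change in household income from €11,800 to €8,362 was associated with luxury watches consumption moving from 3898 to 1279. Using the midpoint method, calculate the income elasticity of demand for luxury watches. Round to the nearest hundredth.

%ΔQ = (1279 − 3898)/[(3898+1279)/2] = -2619/2588.5 ≈ -1.0118.
%ΔI = (8,362 − 11,800)/[(11,800+8,362)/2] = -3438/10081 ≈ -0.3410.
E_I = %ΔQ/%ΔI ≈ 2.97.
E_I > 1: normal good (luxury).

2.97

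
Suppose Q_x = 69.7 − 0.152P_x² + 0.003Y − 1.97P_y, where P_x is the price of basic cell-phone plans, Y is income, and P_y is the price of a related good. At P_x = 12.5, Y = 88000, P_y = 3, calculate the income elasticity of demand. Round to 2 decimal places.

0.87

At the given point, Q_x = 69.7 − 0.152(12.5)² + 0.003(88000) − 1.97(3) = 69.7 − 23.75 + 264 − 5.91 = 304.04.
∂Q_x/∂Y = +0.003, so E_I = 0.003·(88000/304.04) ≈ 0.87.
E_I ∈ (0,1): normal good (necessity).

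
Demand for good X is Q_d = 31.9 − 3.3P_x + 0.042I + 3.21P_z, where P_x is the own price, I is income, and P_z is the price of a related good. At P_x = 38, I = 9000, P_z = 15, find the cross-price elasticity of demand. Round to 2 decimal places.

0.14

Substituting, Q_d = 31.9 − 3.3(38) + 0.042(9000) + 3.21(15) = 31.9 − 125.4 + 378 + 48.15 = 332.65.
∂Q_d/∂P_z = +3.21, so E_xy = 3.21·(15/332.65) ≈ 0.14.
E_xy > 0: the goods are substitutes.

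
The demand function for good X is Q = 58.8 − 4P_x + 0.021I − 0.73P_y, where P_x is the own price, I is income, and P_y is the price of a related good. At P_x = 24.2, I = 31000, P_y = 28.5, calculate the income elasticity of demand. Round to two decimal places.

1.10

First evaluate Q: 58.8 − 4(24.2) + 0.021(31000) − 0.73(28.5) = 58.8 − 96.8 + 651 − 20.805 = 592.195.
∂Q/∂I = +0.021, so E_I = 0.021·(31000/592.195) ≈ 1.10.
E_I > 1: normal good (luxury).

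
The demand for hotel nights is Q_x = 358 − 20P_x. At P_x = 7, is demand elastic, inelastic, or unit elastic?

inelastic

At P_x = 7, Q_x = 218.
dQ_x/dP_x = −20.
Point elasticity E = (dQ_x/dP_x)·(P_x/Q_x) = -20 × 7/218 ≈ -0.642.
|E| ≈ 0.642 < 1, so demand is inelastic.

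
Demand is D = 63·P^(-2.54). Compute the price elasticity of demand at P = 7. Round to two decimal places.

For a Cobb–Douglas (constant-elasticity) form D = A·P^α·…, the elasticity with respect to P equals the exponent α at every point.
Here the exponent on P is -2.54, so the price elasticity of demand is -2.54.

-2.54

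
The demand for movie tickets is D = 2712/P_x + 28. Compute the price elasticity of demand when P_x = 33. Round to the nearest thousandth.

-0.746

At P_x = 33, D = 110.1818.
dD/dP_x = −2712/P_x² = −2.4904.
Point elasticity E = (dD/dP_x)·(P_x/D) = -2.4904 × 33/110.1818 ≈ -0.746.
|E| < 1, so demand is inelastic at this price.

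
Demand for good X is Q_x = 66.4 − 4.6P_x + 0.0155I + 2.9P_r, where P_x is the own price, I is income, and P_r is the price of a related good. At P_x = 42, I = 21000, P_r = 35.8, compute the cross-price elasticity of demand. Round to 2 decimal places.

Substituting, Q_x = 66.4 − 4.6(42) + 0.0155(21000) + 2.9(35.8) = 66.4 − 193.2 + 325.5 + 103.82 = 302.52.
∂Q_x/∂P_r = +2.9, so E_xy = 2.9·(35.8/302.52) ≈ 0.34.
E_xy > 0: the goods are substitutes.

0.34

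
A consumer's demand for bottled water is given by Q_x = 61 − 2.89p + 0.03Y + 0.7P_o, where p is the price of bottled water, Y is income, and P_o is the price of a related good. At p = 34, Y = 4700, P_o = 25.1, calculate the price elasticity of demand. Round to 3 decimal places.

-0.810

First evaluate Q_x: 61 − 2.89(34) + 0.03(4700) + 0.7(25.1) = 61 − 98.26 + 141 + 17.57 = 121.31.
∂Q_x/∂p = −2.89, so E_p = (−2.89)·(34/121.31) ≈ -0.810.
|E_p| < 1: demand is inelastic.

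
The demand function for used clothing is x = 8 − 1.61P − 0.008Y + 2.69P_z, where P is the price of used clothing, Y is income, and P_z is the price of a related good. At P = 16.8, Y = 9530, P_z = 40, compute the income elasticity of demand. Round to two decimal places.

Evaluating quantity at (P, Y, P_z) gives x = 8 − 1.61(16.8) − 0.008(9530) + 2.69(40) = 8 − 27.048 − 76.24 + 107.6 = 12.312.
∂x/∂Y = −0.008, so E_I = -0.008·(9530/12.312) ≈ -6.19.
E_I < 0: inferior good.

-6.19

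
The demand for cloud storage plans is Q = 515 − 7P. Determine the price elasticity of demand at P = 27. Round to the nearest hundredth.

-0.58

At P = 27, Q = 326.
dQ/dP = −7.
Point elasticity E = (dQ/dP)·(P/Q) = -7 × 27/326 ≈ -0.58.
|E| < 1, so demand is inelastic at this price.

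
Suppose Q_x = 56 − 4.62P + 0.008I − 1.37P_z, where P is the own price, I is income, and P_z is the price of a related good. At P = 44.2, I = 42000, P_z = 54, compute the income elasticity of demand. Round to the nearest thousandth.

2.952

First evaluate Q_x: 56 − 4.62(44.2) + 0.008(42000) − 1.37(54) = 56 − 204.204 + 336 − 73.98 = 113.816.
∂Q_x/∂I = +0.008, so E_I = 0.008·(42000/113.816) ≈ 2.952.
E_I > 1: normal good (luxury).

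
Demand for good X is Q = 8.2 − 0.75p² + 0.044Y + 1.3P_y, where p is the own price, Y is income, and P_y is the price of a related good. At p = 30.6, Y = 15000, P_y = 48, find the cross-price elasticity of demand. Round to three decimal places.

Substituting, Q = 8.2 − 0.75(30.6)² + 0.044(15000) + 1.3(48) = 8.2 − 702.27 + 660 + 62.4 = 28.33.
∂Q/∂P_y = +1.3, so E_xy = 1.3·(48/28.33) ≈ 2.203.
E_xy > 0: the goods are substitutes.

2.203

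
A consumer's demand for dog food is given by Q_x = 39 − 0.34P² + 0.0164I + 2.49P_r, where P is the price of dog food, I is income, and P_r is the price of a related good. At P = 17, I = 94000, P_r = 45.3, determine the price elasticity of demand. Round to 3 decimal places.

At the given point, Q_x = 39 − 0.34(17)² + 0.0164(94000) + 2.49(45.3) = 39 − 98.26 + 1541.6 + 112.797 = 1595.137.
∂Q_x/∂P = −2·0.34·P = -11.56, so E_p = -11.56·(17/1595.137) ≈ -0.123.
|E_p| < 1: demand is inelastic.

-0.123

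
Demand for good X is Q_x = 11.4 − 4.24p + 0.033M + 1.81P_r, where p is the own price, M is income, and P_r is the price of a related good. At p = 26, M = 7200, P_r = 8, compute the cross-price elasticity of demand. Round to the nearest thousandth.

Substituting, Q_x = 11.4 − 4.24(26) + 0.033(7200) + 1.81(8) = 11.4 − 110.24 + 237.6 + 14.48 = 153.24.
∂Q_x/∂P_r = +1.81, so E_xy = 1.81·(8/153.24) ≈ 0.094.
E_xy > 0: the goods are substitutes.

0.094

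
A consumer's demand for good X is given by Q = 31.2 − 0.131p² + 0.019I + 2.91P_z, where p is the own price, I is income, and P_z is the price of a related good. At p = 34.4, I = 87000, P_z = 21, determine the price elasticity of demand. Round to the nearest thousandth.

Substituting, Q = 31.2 − 0.131(34.4)² + 0.019(87000) + 2.91(21) = 31.2 − 155.0202 + 1653 + 61.11 = 1590.2898.
∂Q/∂p = −2·0.131·p = -9.0128, so E_p = -9.0128·(34.4/1590.2898) ≈ -0.195.
|E_p| < 1: demand is inelastic.

-0.195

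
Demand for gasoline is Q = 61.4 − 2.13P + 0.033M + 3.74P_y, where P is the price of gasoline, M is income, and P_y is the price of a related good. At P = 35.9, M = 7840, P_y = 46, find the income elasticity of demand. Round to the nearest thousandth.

0.622

Q = 61.4 − 2.13(35.9) + 0.033(7840) + 3.74(46) = 61.4 − 76.467 + 258.72 + 172.04 = 415.693.
∂Q/∂M = +0.033, so E_I = 0.033·(7840/415.693) ≈ 0.622.
E_I ∈ (0,1): normal good (necessity).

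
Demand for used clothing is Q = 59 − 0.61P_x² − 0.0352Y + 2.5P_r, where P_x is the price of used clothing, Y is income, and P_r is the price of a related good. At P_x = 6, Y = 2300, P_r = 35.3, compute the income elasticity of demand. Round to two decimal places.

Substituting, Q = 59 − 0.61(6)² − 0.0352(2300) + 2.5(35.3) = 59 − 21.96 − 80.96 + 88.25 = 44.33.
∂Q/∂Y = −0.0352, so E_I = -0.0352·(2300/44.33) ≈ -1.83.
E_I < 0: inferior good.

-1.83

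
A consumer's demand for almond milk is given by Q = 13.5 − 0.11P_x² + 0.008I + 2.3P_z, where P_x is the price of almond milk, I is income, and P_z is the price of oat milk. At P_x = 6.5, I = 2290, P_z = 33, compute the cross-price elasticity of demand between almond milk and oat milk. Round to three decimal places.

0.736

Substituting, Q = 13.5 − 0.11(6.5)² + 0.008(2290) + 2.3(33) = 13.5 − 4.6475 + 18.32 + 75.9 = 103.0725.
∂Q/∂P_z = +2.3, so E_xy = 2.3·(33/103.0725) ≈ 0.736.
E_xy > 0: the goods are substitutes.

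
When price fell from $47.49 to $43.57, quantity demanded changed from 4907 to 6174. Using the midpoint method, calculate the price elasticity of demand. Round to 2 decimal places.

%ΔQ = (6174 − 4907)/[(4907 + 6174)/2] = 1267/5540.5 ≈ 0.2287.
%ΔP = (43.57 − 47.49)/[(47.49 + 43.57)/2] = -3.92/45.53 ≈ -0.0861.
Arc elasticity E = %ΔQ/%ΔP ≈ 0.2287/-0.0861 ≈ -2.66.
|E| > 1: demand is elastic over this range.

-2.66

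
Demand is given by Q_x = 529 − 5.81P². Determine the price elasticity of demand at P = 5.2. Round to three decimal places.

-0.845

At P = 5.2, Q_x = 371.8976.
dQ_x/dP = −2·5.81·P = −60.424.
Point elasticity E = (dQ_x/dP)·(P/Q_x) = -60.424 × 5.2/371.8976 ≈ -0.845.
|E| < 1, so demand is inelastic at this price.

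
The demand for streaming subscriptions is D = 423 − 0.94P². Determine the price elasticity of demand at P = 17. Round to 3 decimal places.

-3.590

At P = 17, D = 151.34.
dD/dP = −2·0.94·P = −31.96.
Point elasticity E = (dD/dP)·(P/D) = -31.96 × 17/151.34 ≈ -3.590.
|E| > 1, so demand is elastic at this price.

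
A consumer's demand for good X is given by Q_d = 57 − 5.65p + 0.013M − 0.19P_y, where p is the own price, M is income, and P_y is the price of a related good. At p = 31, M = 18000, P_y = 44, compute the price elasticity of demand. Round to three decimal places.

-1.629

Substituting, Q_d = 57 − 5.65(31) + 0.013(18000) − 0.19(44) = 57 − 175.15 + 234 − 8.36 = 107.49.
∂Q_d/∂p = −5.65, so E_p = (−5.65)·(31/107.49) ≈ -1.629.
|E_p| > 1: demand is elastic.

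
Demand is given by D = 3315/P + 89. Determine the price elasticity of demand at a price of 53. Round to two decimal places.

-0.41

At P = 53, D = 151.5472.
dD/dP = −3315/P² = −1.1801.
Point elasticity E = (dD/dP)·(P/D) = -1.1801 × 53/151.5472 ≈ -0.41.
|E| < 1, so demand is inelastic at this price.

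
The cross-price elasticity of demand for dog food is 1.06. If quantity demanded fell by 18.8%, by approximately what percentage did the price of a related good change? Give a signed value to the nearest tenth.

-17.7

%ΔQ ≈ E × %ΔP_y ⇒ %ΔP_y = %ΔQ / E = (-18.8%)/(1.06) ≈ -17.7%.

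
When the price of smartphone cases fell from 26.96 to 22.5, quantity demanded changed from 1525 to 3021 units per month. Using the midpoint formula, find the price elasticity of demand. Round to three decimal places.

%Δq = (3021 − 1525)/[(1525 + 3021)/2] = 1496/2273 ≈ 0.6582.
%Δp = (22.5 − 26.96)/[(26.96 + 22.5)/2] = -4.46/24.73 ≈ -0.1803.
Arc elasticity E = %Δq/%Δp ≈ 0.6582/-0.1803 ≈ -3.649.
|E| > 1: demand is elastic over this range.

-3.649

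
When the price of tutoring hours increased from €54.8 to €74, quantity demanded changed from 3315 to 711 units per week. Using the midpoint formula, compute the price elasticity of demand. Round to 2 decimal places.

-4.34

%Δq = (711 − 3315)/[(3315 + 711)/2] = -2604/2013 ≈ -1.2936.
%ΔP = (74 − 54.8)/[(54.8 + 74)/2] = 19.2/64.4 ≈ 0.2981.
Arc elasticity E = %Δq/%ΔP ≈ -1.2936/0.2981 ≈ -4.34.
|E| > 1: demand is elastic over this range.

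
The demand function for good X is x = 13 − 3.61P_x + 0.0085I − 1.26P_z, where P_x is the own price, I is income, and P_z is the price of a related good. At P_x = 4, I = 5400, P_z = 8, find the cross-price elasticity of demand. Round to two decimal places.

-0.29

First evaluate x: 13 − 3.61(4) + 0.0085(5400) − 1.26(8) = 13 − 14.44 + 45.9 − 10.08 = 34.38.
∂x/∂P_z = −1.26, so E_xy = -1.26·(8/34.38) ≈ -0.29.
E_xy < 0: the goods are complements.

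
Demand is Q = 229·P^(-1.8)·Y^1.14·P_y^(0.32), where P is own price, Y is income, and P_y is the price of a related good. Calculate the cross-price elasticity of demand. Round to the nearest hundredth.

0.32

For a Cobb–Douglas (constant-elasticity) form Q = A·P_y^α·…, the elasticity with respect to P_y equals the exponent α at every point.
Here the exponent on P_y is 0.32, so the cross-price elasticity of demand is 0.32.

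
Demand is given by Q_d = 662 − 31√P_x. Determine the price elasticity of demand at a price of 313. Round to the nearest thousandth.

-2.415

At P_x = 313, Q_d = 113.554.
dQ_d/dP_x = −31/(2√P_x) = −31/(2·17.6918).
Point elasticity E = (dQ_d/dP_x)·(P_x/Q_d) = -0.8761 × 313/113.554 ≈ -2.415.
|E| > 1, so demand is elastic at this price.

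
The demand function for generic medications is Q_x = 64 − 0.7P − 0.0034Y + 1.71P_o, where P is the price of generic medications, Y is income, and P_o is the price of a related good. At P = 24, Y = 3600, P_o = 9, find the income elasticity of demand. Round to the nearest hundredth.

Q_x = 64 − 0.7(24) − 0.0034(3600) + 1.71(9) = 64 − 16.8 − 12.24 + 15.39 = 50.35.
∂Q_x/∂Y = −0.0034, so E_I = -0.0034·(3600/50.35) ≈ -0.24.
E_I < 0: inferior good.

-0.24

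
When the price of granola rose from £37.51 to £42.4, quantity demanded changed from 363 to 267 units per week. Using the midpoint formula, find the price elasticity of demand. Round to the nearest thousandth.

%ΔQ = (267 − 363)/[(363 + 267)/2] = -96/315 ≈ -0.3048.
%ΔP = (42.4 − 37.51)/[(37.51 + 42.4)/2] = 4.89/39.955 ≈ 0.1224.
Arc elasticity E = %ΔQ/%ΔP ≈ -0.3048/0.1224 ≈ -2.490.
|E| > 1: demand is elastic over this range.

-2.490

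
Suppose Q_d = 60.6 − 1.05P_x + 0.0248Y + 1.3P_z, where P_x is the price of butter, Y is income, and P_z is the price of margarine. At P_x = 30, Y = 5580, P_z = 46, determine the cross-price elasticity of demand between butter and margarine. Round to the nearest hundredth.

First evaluate Q_d: 60.6 − 1.05(30) + 0.0248(5580) + 1.3(46) = 60.6 − 31.5 + 138.384 + 59.8 = 227.284.
∂Q_d/∂P_z = +1.3, so E_xy = 1.3·(46/227.284) ≈ 0.26.
E_xy > 0: the goods are substitutes.

0.26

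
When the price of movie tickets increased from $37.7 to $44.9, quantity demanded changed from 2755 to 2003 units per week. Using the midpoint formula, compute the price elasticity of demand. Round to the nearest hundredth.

-1.81

%Δq = (2003 − 2755)/[(2755 + 2003)/2] = -752/2379 ≈ -0.3161.
%Δp = (44.9 − 37.7)/[(37.7 + 44.9)/2] = 7.2/41.3 ≈ 0.1743.
Arc elasticity E = %Δq/%Δp ≈ -0.3161/0.1743 ≈ -1.81.
|E| > 1: demand is elastic over this range.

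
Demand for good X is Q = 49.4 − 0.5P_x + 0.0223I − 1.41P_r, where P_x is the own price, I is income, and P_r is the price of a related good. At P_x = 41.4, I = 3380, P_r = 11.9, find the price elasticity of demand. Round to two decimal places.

-0.24

First evaluate Q: 49.4 − 0.5(41.4) + 0.0223(3380) − 1.41(11.9) = 49.4 − 20.7 + 75.374 − 16.779 = 87.295.
∂Q/∂P_x = −0.5, so E_p = (−0.5)·(41.4/87.295) ≈ -0.24.
|E_p| < 1: demand is inelastic.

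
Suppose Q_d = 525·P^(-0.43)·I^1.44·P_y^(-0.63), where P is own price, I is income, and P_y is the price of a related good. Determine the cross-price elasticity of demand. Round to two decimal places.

-0.63

For a Cobb–Douglas (constant-elasticity) form Q_d = A·P_y^α·…, the elasticity with respect to P_y equals the exponent α at every point.
Here the exponent on P_y is -0.63, so the cross-price elasticity of demand is -0.63.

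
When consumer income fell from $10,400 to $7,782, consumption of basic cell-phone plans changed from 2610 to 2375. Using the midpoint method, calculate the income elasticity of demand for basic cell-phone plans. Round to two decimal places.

0.33

%ΔQ = (2375 − 2610)/[(2610+2375)/2] = -235/2492.5 ≈ -0.0943.
%ΔI = (7,782 − 10,400)/[(10,400+7,782)/2] = -2618/9091 ≈ -0.2880.
E_I = %ΔQ/%ΔI ≈ 0.33.
E_I ∈ (0,1): normal good (necessity).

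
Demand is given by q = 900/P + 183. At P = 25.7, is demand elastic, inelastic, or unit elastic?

At P = 25.7, q = 218.0195.
dq/dP = −900/P² = −1.3626.
Point elasticity E = (dq/dP)·(P/q) = -1.3626 × 25.7/218.0195 ≈ -0.161.
|E| ≈ 0.161 < 1, so demand is inelastic.

inelastic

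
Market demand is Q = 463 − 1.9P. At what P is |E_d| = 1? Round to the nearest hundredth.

For linear demand Q = a − bP, E = −bP/(a − bP). |E| = 1 ⇒ bP = a − bP ⇒ P = a/(2b).
P = 463/(2·1.9) ≈ 121.84.

121.84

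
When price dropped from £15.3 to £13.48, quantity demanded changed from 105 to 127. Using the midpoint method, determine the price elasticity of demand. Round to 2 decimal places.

-1.50

%ΔQ = (127 − 105)/[(105 + 127)/2] = 22/116 ≈ 0.1897.
%ΔP = (13.48 − 15.3)/[(15.3 + 13.48)/2] = -1.82/14.39 ≈ -0.1265.
Arc elasticity E = %ΔQ/%ΔP ≈ 0.1897/-0.1265 ≈ -1.50.
|E| > 1: demand is elastic over this range.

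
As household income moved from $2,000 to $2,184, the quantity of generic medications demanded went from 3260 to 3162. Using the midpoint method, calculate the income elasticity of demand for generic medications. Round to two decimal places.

-0.35

%ΔQ = (3162 − 3260)/[(3260+3162)/2] = -98/3211 ≈ -0.0305.
%ΔM = (2,184 − 2,000)/[(2,000+2,184)/2] = 184/2092 ≈ 0.0880.
E_I = %ΔQ/%ΔM ≈ -0.35.
E_I < 0: inferior good.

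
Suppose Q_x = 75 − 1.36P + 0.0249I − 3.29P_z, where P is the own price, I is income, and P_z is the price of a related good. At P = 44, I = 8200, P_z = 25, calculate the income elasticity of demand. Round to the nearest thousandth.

1.489

At the given point, Q_x = 75 − 1.36(44) + 0.0249(8200) − 3.29(25) = 75 − 59.84 + 204.18 − 82.25 = 137.09.
∂Q_x/∂I = +0.0249, so E_I = 0.0249·(8200/137.09) ≈ 1.489.
E_I > 1: normal good (luxury).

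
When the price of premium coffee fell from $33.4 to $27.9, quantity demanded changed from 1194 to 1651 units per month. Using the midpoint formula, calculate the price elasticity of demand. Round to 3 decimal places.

-1.790

%ΔQ = (1651 − 1194)/[(1194 + 1651)/2] = 457/1422.5 ≈ 0.3213.
%Δp = (27.9 − 33.4)/[(33.4 + 27.9)/2] = -5.5/30.65 ≈ -0.1794.
Arc elasticity E = %ΔQ/%Δp ≈ 0.3213/-0.1794 ≈ -1.790.
|E| > 1: demand is elastic over this range.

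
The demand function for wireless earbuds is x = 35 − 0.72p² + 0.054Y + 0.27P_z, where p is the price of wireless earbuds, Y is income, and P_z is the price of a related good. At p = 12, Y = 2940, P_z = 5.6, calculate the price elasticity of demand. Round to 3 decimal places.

-2.264

At the given point, x = 35 − 0.72(12)² + 0.054(2940) + 0.27(5.6) = 35 − 103.68 + 158.76 + 1.512 = 91.592.
∂x/∂p = −2·0.72·p = -17.28, so E_p = -17.28·(12/91.592) ≈ -2.264.
|E_p| > 1: demand is elastic.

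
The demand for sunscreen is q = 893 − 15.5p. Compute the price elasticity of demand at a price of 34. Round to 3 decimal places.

At p = 34, q = 366.
dq/dp = −15.5.
Point elasticity E = (dq/dp)·(p/q) = -15.5 × 34/366 ≈ -1.440.
|E| > 1, so demand is elastic at this price.

-1.440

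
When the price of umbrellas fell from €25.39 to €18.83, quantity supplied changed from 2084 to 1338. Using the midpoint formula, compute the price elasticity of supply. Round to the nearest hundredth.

%Δq = (1338 − 2084)/[(2084 + 1338)/2] = -746/1711 ≈ -0.4360.
%ΔP = (18.83 − 25.39)/[(25.39 + 18.83)/2] = -6.56/22.11 ≈ -0.2967.
Arc elasticity E = %Δq/%ΔP ≈ -0.4360/-0.2967 ≈ 1.47.
|E| > 1: supply is elastic over this range.

1.47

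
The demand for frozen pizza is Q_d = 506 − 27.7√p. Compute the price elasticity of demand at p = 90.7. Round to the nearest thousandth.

At p = 90.7, Q_d = 242.1948.
dQ_d/dp = −27.7/(2√p) = −27.7/(2·9.5237).
Point elasticity E = (dQ_d/dp)·(p/Q_d) = -1.4543 × 90.7/242.1948 ≈ -0.545.
|E| < 1, so demand is inelastic at this price.

-0.545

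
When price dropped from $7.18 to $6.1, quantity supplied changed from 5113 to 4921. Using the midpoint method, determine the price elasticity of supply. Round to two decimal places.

%ΔQ = (4921 − 5113)/[(5113 + 4921)/2] = -192/5017 ≈ -0.0383.
%Δp = (6.1 − 7.18)/[(7.18 + 6.1)/2] = -1.08/6.64 ≈ -0.1627.
Arc elasticity E = %ΔQ/%Δp ≈ -0.0383/-0.1627 ≈ 0.24.
|E| < 1: supply is inelastic over this range.

0.24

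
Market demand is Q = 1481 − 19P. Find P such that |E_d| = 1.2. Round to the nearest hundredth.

42.52

Set −bP/(a − bP) = −1.2 ⇒ bP = 1.2(a − bP) ⇒ bP(1+1.2) = 1.2·a.
P = 1.2·1481/(19·2.2) ≈ 42.52.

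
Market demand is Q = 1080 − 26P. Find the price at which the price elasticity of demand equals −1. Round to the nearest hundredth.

20.77

For linear demand Q = a − bP, E = −bP/(a − bP). |E| = 1 ⇒ bP = a − bP ⇒ P = a/(2b).
P = 1080/(2·26) ≈ 20.77.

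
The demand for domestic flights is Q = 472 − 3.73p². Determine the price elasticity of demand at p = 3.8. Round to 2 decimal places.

-0.26

At p = 3.8, Q = 418.1388.
dQ/dp = −2·3.73·p = −28.348.
Point elasticity E = (dQ/dp)·(p/Q) = -28.348 × 3.8/418.1388 ≈ -0.26.
|E| < 1, so demand is inelastic at this price.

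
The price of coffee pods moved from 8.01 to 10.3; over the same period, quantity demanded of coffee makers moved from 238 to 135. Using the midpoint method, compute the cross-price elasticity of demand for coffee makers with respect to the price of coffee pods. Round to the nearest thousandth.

-2.208

%ΔQ_x = (135 − 238)/[(238+135)/2] = -103/186.5 ≈ -0.5523.
%ΔP_y = (10.3 − 8.01)/[(8.01+10.3)/2] ≈ 0.2501.
E_xy = -0.5523/0.2501 ≈ -2.208.
E_xy < 0, so coffee makers and coffee pods are complements.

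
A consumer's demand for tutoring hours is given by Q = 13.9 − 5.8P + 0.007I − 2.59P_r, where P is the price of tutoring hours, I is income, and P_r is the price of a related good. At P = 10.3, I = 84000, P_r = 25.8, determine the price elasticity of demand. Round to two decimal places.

At the given point, Q = 13.9 − 5.8(10.3) + 0.007(84000) − 2.59(25.8) = 13.9 − 59.74 + 588 − 66.822 = 475.338.
∂Q/∂P = −5.8, so E_p = (−5.8)·(10.3/475.338) ≈ -0.13.
|E_p| < 1: demand is inelastic.

-0.13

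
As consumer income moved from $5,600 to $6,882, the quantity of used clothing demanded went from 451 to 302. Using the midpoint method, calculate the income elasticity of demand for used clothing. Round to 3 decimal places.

-1.927

%ΔQ = (302 − 451)/[(451+302)/2] = -149/376.5 ≈ -0.3958.
%ΔY = (6,882 − 5,600)/[(5,600+6,882)/2] = 1282/6241 ≈ 0.2054.
E_I = %ΔQ/%ΔY ≈ -1.927.
E_I < 0: inferior good.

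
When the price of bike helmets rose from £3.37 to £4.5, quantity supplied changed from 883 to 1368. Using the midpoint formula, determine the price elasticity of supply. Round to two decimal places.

%Δq = (1368 − 883)/[(883 + 1368)/2] = 485/1125.5 ≈ 0.4309.
%ΔP = (4.5 − 3.37)/[(3.37 + 4.5)/2] = 1.13/3.935 ≈ 0.2872.
Arc elasticity E = %Δq/%ΔP ≈ 0.4309/0.2872 ≈ 1.50.
|E| > 1: supply is elastic over this range.

1.50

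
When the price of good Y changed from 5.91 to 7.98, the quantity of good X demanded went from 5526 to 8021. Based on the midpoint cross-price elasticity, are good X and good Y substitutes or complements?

%ΔQ_x = (8021 − 5526)/[(5526+8021)/2] = 2495/6773.5 ≈ 0.3683.
%ΔP_y = (7.98 − 5.91)/[(5.91+7.98)/2] ≈ 0.2981.
E_xy = 0.3683/0.2981 ≈ 1.236.
E_xy > 0, so the goods are substitutes.

substitutes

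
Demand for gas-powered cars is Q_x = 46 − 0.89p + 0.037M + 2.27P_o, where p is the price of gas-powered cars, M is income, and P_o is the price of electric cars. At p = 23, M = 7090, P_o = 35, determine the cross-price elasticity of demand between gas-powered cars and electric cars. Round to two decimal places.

Evaluating quantity at (p, M, P_o) gives Q_x = 46 − 0.89(23) + 0.037(7090) + 2.27(35) = 46 − 20.47 + 262.33 + 79.45 = 367.31.
∂Q_x/∂P_o = +2.27, so E_xy = 2.27·(35/367.31) ≈ 0.22.
E_xy > 0: the goods are substitutes.

0.22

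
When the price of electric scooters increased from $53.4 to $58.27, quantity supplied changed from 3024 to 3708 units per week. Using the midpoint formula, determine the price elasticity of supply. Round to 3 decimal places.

2.330

%ΔQ = (3708 − 3024)/[(3024 + 3708)/2] = 684/3366 ≈ 0.2032.
%ΔP = (58.27 − 53.4)/[(53.4 + 58.27)/2] = 4.87/55.835 ≈ 0.0872.
Arc elasticity E = %ΔQ/%ΔP ≈ 0.2032/0.0872 ≈ 2.330.
|E| > 1: supply is elastic over this range.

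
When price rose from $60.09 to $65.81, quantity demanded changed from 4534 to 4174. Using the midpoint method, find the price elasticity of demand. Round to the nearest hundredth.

-0.91

%Δq = (4174 − 4534)/[(4534 + 4174)/2] = -360/4354 ≈ -0.0827.
%ΔP = (65.81 − 60.09)/[(60.09 + 65.81)/2] = 5.72/62.95 ≈ 0.0909.
Arc elasticity E = %Δq/%ΔP ≈ -0.0827/0.0909 ≈ -0.91.
|E| < 1: demand is inelastic over this range.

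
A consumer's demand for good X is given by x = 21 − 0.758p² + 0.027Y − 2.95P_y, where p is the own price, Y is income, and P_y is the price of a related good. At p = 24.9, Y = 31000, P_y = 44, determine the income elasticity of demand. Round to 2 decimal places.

3.24

x = 21 − 0.758(24.9)² + 0.027(31000) − 2.95(44) = 21 − 469.9676 + 837 − 129.8 = 258.2324.
∂x/∂Y = +0.027, so E_I = 0.027·(31000/258.2324) ≈ 3.24.
E_I > 1: normal good (luxury).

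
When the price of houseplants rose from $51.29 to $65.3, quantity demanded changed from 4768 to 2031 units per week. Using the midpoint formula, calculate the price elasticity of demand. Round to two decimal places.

-3.35

%Δq = (2031 − 4768)/[(4768 + 2031)/2] = -2737/3399.5 ≈ -0.8051.
%Δp = (65.3 − 51.29)/[(51.29 + 65.3)/2] = 14.01/58.295 ≈ 0.2403.
Arc elasticity E = %Δq/%Δp ≈ -0.8051/0.2403 ≈ -3.35.
|E| > 1: demand is elastic over this range.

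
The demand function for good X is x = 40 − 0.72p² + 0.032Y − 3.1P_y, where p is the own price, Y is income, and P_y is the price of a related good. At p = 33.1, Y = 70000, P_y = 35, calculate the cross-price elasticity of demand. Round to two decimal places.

-0.08

At the given point, x = 40 − 0.72(33.1)² + 0.032(70000) − 3.1(35) = 40 − 788.8392 + 2240 − 108.5 = 1382.6608.
∂x/∂P_y = −3.1, so E_xy = -3.1·(35/1382.6608) ≈ -0.08.
E_xy < 0: the goods are complements.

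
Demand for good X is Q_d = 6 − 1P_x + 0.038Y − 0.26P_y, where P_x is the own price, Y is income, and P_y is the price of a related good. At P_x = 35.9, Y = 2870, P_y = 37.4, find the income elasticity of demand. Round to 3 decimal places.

1.571

First evaluate Q_d: 6 − 1(35.9) + 0.038(2870) − 0.26(37.4) = 6 − 35.9 + 109.06 − 9.724 = 69.436.
∂Q_d/∂Y = +0.038, so E_I = 0.038·(2870/69.436) ≈ 1.571.
E_I > 1: normal good (luxury).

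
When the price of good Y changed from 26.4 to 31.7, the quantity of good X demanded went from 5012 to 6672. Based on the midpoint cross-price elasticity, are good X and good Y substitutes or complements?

%ΔQ_x = (6672 − 5012)/[(5012+6672)/2] = 1660/5842 ≈ 0.2841.
%ΔP_y = (31.7 − 26.4)/[(26.4+31.7)/2] ≈ 0.1824.
E_xy = 0.2841/0.1824 ≈ 1.557.
E_xy > 0, so the goods are substitutes.

substitutes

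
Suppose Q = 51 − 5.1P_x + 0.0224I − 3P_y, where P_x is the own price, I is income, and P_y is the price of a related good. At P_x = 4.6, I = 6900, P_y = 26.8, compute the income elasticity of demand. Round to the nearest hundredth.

1.52

At the given point, Q = 51 − 5.1(4.6) + 0.0224(6900) − 3(26.8) = 51 − 23.46 + 154.56 − 80.4 = 101.7.
∂Q/∂I = +0.0224, so E_I = 0.0224·(6900/101.7) ≈ 1.52.
E_I > 1: normal good (luxury).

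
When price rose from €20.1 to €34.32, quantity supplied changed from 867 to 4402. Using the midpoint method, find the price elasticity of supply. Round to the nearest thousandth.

2.568

%Δq = (4402 − 867)/[(867 + 4402)/2] = 3535/2634.5 ≈ 1.3418.
%ΔP = (34.32 − 20.1)/[(20.1 + 34.32)/2] = 14.22/27.21 ≈ 0.5226.
Arc elasticity E = %Δq/%ΔP ≈ 1.3418/0.5226 ≈ 2.568.
|E| > 1: supply is elastic over this range.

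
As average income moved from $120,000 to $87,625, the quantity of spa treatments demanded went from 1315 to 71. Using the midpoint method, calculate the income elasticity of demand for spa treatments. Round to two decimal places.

5.76

%ΔQ = (71 − 1315)/[(1315+71)/2] = -1244/693 ≈ -1.7951.
%ΔI = (87,625 − 120,000)/[(120,000+87,625)/2] = -32375/103812.5 ≈ -0.3119.
E_I = %ΔQ/%ΔI ≈ 5.76.
E_I > 1: normal good (luxury).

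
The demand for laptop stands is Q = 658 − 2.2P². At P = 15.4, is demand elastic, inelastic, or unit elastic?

elastic

At P = 15.4, Q = 136.248.
dQ/dP = −2·2.2·P = −67.76.
Point elasticity E = (dQ/dP)·(P/Q) = -67.76 × 15.4/136.248 ≈ -7.659.
|E| ≈ 7.659 > 1, so demand is elastic.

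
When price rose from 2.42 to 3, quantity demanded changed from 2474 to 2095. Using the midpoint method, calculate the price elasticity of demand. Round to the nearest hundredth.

%ΔQ = (2095 − 2474)/[(2474 + 2095)/2] = -379/2284.5 ≈ -0.1659.
%ΔP = (3 − 2.42)/[(2.42 + 3)/2] = 0.58/2.71 ≈ 0.2140.
Arc elasticity E = %ΔQ/%ΔP ≈ -0.1659/0.2140 ≈ -0.78.
|E| < 1: demand is inelastic over this range.

-0.78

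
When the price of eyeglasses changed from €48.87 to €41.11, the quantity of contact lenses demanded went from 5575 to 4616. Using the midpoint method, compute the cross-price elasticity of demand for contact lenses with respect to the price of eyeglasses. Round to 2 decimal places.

%ΔQ_x = (4616 − 5575)/[(5575+4616)/2] = -959/5095.5 ≈ -0.1882.
%ΔP_y = (41.11 − 48.87)/[(48.87+41.11)/2] ≈ -0.1725.
E_xy = -0.1882/-0.1725 ≈ 1.09.
E_xy > 0, so contact lenses and eyeglasses are substitutes.

1.09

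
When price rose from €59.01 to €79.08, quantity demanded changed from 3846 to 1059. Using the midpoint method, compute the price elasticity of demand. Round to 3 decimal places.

%ΔQ = (1059 − 3846)/[(3846 + 1059)/2] = -2787/2452.5 ≈ -1.1364.
%ΔP = (79.08 − 59.01)/[(59.01 + 79.08)/2] = 20.07/69.045 ≈ 0.2907.
Arc elasticity E = %ΔQ/%ΔP ≈ -1.1364/0.2907 ≈ -3.909.
|E| > 1: demand is elastic over this range.

-3.909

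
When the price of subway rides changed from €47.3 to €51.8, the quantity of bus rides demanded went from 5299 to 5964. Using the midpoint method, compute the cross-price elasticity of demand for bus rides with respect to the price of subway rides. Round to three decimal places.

%ΔQ_x = (5964 − 5299)/[(5299+5964)/2] = 665/5631.5 ≈ 0.1181.
%ΔP_y = (51.8 − 47.3)/[(47.3+51.8)/2] ≈ 0.0908.
E_xy = 0.1181/0.0908 ≈ 1.300.
E_xy > 0, so bus rides and subway rides are substitutes.

1.300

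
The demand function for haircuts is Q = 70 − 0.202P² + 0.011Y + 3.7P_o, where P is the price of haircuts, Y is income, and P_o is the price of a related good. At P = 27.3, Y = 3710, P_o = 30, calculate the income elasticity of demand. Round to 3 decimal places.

First evaluate Q: 70 − 0.202(27.3)² + 0.011(3710) + 3.7(30) = 70 − 150.5486 + 40.81 + 111 = 71.2614.
∂Q/∂Y = +0.011, so E_I = 0.011·(3710/71.2614) ≈ 0.573.
E_I ∈ (0,1): normal good (necessity).

0.573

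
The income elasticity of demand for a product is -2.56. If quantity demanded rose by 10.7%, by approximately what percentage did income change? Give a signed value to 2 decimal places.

-4.18

%ΔQ ≈ E × %ΔI ⇒ %ΔI = %ΔQ / E = (10.7%)/(-2.56) ≈ -4.18%.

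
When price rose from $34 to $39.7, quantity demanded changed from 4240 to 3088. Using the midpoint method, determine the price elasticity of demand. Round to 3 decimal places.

%Δq = (3088 − 4240)/[(4240 + 3088)/2] = -1152/3664 ≈ -0.3144.
%Δp = (39.7 − 34)/[(34 + 39.7)/2] = 5.7/36.85 ≈ 0.1547.
Arc elasticity E = %Δq/%Δp ≈ -0.3144/0.1547 ≈ -2.033.
|E| > 1: demand is elastic over this range.

-2.033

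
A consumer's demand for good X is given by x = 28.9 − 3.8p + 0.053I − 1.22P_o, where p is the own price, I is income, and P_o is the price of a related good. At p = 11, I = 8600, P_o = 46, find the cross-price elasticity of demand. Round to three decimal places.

Substituting, x = 28.9 − 3.8(11) + 0.053(8600) − 1.22(46) = 28.9 − 41.8 + 455.8 − 56.12 = 386.78.
∂x/∂P_o = −1.22, so E_xy = -1.22·(46/386.78) ≈ -0.145.
E_xy < 0: the goods are complements.

-0.145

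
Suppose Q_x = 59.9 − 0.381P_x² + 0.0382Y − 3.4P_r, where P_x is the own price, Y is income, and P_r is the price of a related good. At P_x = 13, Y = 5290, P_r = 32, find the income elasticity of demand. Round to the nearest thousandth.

2.276

First evaluate Q_x: 59.9 − 0.381(13)² + 0.0382(5290) − 3.4(32) = 59.9 − 64.389 + 202.078 − 108.8 = 88.789.
∂Q_x/∂Y = +0.0382, so E_I = 0.0382·(5290/88.789) ≈ 2.276.
E_I > 1: normal good (luxury).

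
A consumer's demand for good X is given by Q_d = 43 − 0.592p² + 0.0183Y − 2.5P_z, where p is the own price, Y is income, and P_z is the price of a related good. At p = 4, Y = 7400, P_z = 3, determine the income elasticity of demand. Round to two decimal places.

0.84

Q_d = 43 − 0.592(4)² + 0.0183(7400) − 2.5(3) = 43 − 9.472 + 135.42 − 7.5 = 161.448.
∂Q_d/∂Y = +0.0183, so E_I = 0.0183·(7400/161.448) ≈ 0.84.
E_I ∈ (0,1): normal good (necessity).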